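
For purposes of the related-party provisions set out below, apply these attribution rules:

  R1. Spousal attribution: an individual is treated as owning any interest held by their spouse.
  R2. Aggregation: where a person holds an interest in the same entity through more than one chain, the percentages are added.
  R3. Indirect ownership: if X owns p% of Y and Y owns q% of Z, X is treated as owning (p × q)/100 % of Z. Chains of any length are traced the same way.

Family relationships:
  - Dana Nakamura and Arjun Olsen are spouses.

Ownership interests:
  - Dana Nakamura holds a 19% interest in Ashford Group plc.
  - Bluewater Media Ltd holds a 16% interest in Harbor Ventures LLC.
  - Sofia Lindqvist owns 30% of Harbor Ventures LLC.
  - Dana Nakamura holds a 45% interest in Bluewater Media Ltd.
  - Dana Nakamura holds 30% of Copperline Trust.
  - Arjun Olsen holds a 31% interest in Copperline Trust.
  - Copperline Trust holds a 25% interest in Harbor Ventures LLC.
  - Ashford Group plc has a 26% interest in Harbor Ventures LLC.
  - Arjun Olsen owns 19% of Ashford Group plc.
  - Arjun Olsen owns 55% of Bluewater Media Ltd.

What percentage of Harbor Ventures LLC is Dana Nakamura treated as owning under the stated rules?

By spousal attribution (R1), Dana Nakamura is treated as also owning Arjun Olsen's interest in Copperline Trust, giving 30% + 31% = 61%.
By spousal attribution (R1), Dana Nakamura is treated as also owning Arjun Olsen's interest in Bluewater Media Ltd, giving 45% + 55% = 100%.
By spousal attribution (R1), Dana Nakamura is treated as also owning Arjun Olsen's interest in Ashford Group plc, giving 19% + 19% = 38%.
Chain via Copperline Trust (R3): 61% × 25% = 15.25% of Harbor Ventures LLC.
Chain via Bluewater Media Ltd (R3): 100% × 16% = 16% of Harbor Ventures LLC.
Chain via Ashford Group plc (R3): 38% × 26% = 9.88% of Harbor Ventures LLC.
Aggregating (R2): 15.25% + 16% + 9.88% = 41.13%.

41.13%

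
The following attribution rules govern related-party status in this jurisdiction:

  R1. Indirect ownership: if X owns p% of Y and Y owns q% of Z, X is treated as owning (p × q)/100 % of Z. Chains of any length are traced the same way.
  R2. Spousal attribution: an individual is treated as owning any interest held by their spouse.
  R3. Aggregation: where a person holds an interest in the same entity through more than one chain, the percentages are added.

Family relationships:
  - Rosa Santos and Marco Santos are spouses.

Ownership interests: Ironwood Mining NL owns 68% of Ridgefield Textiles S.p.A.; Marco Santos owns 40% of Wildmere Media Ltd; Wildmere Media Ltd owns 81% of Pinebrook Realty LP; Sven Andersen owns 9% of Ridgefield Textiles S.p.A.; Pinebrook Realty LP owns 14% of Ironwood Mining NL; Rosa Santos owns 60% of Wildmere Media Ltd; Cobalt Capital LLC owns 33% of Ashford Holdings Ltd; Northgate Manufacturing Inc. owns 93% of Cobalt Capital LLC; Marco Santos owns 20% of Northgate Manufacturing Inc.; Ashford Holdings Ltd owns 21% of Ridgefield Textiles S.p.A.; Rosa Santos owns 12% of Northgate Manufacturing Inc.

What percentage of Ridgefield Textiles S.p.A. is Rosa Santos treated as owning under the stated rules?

9.773568%

By spousal attribution (R2), Rosa Santos is treated as also owning Marco Santos's interest in Wildmere Media Ltd, giving 60% + 40% = 100%.
By spousal attribution (R2), Rosa Santos is treated as also owning Marco Santos's interest in Northgate Manufacturing Inc, giving 12% + 20% = 32%.
Chain via Wildmere Media Ltd → Pinebrook Realty LP → Ironwood Mining NL (R1): 100% × 81% × 14% × 68% = 7.7112% of Ridgefield Textiles S.p.A.
Chain via Northgate Manufacturing Inc. → Cobalt Capital LLC → Ashford Holdings Ltd (R1): 32% × 93% × 33% × 21% = 2.062368% of Ridgefield Textiles S.p.A.
Aggregating (R3): 7.7112% + 2.062368% = 9.773568%.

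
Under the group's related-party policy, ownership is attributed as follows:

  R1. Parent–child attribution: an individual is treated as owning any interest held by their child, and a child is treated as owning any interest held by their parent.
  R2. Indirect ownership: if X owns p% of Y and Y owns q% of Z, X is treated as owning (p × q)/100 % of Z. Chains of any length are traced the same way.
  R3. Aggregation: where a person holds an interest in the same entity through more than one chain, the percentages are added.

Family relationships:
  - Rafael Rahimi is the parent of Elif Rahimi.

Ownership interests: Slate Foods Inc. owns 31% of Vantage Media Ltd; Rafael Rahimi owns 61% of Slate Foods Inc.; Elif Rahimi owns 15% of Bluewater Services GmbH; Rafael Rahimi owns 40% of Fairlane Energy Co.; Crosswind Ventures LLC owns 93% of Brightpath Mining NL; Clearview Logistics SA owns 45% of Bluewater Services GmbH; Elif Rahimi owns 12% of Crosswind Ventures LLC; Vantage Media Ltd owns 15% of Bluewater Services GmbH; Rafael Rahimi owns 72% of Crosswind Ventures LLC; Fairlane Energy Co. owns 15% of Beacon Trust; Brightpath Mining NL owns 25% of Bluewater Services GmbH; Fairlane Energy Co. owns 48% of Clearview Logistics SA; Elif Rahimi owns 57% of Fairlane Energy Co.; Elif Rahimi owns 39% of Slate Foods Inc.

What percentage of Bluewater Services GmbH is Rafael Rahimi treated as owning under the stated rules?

60.132%

By parent–child attribution (R1), Rafael Rahimi is treated as also owning Elif Rahimi's interest in Fairlane Energy Co, giving 40% + 57% = 97%.
By parent–child attribution (R1), Rafael Rahimi is treated as also owning Elif Rahimi's interest in Crosswind Ventures LLC, giving 72% + 12% = 84%.
By parent–child attribution (R1), Rafael Rahimi is treated as also owning Elif Rahimi's interest in Slate Foods Inc, giving 61% + 39% = 100%.
By parent–child attribution (R1), Rafael Rahimi is treated as owning Elif Rahimi's 15% interest in Bluewater Services GmbH.
Chain via Fairlane Energy Co. → Clearview Logistics SA (R2): 97% × 48% × 45% = 20.952% of Bluewater Services GmbH.
Chain via Crosswind Ventures LLC → Brightpath Mining NL (R2): 84% × 93% × 25% = 19.53% of Bluewater Services GmbH.
Chain via Slate Foods Inc. → Vantage Media Ltd (R2): 100% × 31% × 15% = 4.65% of Bluewater Services GmbH.
Direct interest in Bluewater Services GmbH: 15%.
Aggregating (R3): 20.952% + 19.53% + 4.65% + 15% = 60.132%.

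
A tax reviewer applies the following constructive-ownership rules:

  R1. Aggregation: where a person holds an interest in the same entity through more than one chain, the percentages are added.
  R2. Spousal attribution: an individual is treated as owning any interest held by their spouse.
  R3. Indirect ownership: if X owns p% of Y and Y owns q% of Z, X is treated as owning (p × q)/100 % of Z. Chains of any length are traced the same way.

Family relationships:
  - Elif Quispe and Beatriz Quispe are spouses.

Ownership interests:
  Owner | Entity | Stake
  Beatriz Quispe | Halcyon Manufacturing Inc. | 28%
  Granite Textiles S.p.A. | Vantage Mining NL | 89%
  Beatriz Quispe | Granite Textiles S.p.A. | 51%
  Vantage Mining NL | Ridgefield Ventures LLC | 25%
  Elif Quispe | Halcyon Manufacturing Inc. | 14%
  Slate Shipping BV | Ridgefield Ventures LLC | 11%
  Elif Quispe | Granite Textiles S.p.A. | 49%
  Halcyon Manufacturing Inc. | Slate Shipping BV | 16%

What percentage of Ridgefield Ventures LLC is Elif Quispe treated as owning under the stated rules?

22.9892%

By spousal attribution (R2), Elif Quispe is treated as also owning Beatriz Quispe's interest in Granite Textiles S.p.A, giving 49% + 51% = 100%.
By spousal attribution (R2), Elif Quispe is treated as also owning Beatriz Quispe's interest in Halcyon Manufacturing Inc, giving 14% + 28% = 42%.
Chain via Granite Textiles S.p.A. → Vantage Mining NL (R3): 100% × 89% × 25% = 22.25% of Ridgefield Ventures LLC.
Chain via Halcyon Manufacturing Inc. → Slate Shipping BV (R3): 42% × 16% × 11% = 0.7392% of Ridgefield Ventures LLC.
Aggregating (R1): 22.25% + 0.7392% = 22.9892%.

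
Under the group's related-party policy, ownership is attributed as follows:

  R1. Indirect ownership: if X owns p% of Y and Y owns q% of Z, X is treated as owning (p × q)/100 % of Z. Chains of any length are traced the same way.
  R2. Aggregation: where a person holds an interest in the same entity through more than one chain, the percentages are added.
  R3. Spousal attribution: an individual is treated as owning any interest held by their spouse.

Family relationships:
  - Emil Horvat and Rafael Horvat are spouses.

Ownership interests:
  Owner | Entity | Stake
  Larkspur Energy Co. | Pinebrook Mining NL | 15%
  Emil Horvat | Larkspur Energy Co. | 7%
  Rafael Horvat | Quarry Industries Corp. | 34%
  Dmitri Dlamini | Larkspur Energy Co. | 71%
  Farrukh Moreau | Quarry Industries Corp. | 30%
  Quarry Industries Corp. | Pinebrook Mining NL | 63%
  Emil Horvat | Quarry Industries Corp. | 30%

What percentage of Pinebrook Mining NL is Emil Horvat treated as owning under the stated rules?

By spousal attribution (R3), Emil Horvat is treated as also owning Rafael Horvat's interest in Quarry Industries Corp, giving 30% + 34% = 64%.
Chain via Quarry Industries Corp. (R1): 64% × 63% = 40.32% of Pinebrook Mining NL.
Chain via Larkspur Energy Co. (R1): 7% × 15% = 1.05% of Pinebrook Mining NL.
Aggregating (R2): 40.32% + 1.05% = 41.37%.

41.37%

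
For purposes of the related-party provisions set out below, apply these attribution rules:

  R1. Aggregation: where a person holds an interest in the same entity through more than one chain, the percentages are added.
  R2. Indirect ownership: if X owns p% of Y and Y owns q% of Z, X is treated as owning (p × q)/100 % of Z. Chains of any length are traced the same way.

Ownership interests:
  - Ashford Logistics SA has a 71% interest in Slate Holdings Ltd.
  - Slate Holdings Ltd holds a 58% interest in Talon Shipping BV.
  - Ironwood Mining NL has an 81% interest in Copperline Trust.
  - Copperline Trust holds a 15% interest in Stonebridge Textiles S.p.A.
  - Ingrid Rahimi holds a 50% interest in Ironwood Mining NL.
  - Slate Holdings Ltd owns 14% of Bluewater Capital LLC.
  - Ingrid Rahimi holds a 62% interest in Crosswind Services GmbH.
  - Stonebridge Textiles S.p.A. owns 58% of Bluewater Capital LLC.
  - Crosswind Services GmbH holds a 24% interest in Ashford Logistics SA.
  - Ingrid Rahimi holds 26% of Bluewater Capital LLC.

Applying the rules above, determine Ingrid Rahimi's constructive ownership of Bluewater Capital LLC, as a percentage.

31.002572%

Chain via Crosswind Services GmbH → Ashford Logistics SA → Slate Holdings Ltd (R2): 62% × 24% × 71% × 14% = 1.479072% of Bluewater Capital LLC.
Chain via Ironwood Mining NL → Copperline Trust → Stonebridge Textiles S.p.A. (R2): 50% × 81% × 15% × 58% = 3.5235% of Bluewater Capital LLC.
Direct interest in Bluewater Capital LLC: 26%.
Aggregating (R1): 1.479072% + 3.5235% + 26% = 31.002572%.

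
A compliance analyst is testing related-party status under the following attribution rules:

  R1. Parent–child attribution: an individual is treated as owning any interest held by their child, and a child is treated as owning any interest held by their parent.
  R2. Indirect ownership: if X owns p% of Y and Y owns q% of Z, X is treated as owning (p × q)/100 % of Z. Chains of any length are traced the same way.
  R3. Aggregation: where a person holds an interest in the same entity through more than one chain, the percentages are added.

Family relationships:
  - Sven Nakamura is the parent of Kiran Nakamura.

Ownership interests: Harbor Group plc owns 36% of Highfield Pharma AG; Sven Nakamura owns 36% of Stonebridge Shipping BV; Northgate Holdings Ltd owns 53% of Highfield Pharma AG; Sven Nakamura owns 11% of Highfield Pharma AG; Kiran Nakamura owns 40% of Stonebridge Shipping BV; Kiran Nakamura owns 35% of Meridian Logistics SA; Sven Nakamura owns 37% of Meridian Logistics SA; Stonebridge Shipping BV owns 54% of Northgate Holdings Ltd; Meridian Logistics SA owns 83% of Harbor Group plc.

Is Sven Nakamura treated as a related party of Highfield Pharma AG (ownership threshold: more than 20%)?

Yes

By parent–child attribution (R1), Sven Nakamura is treated as also owning Kiran Nakamura's interest in Stonebridge Shipping BV, giving 36% + 40% = 76%.
By parent–child attribution (R1), Sven Nakamura is treated as also owning Kiran Nakamura's interest in Meridian Logistics SA, giving 37% + 35% = 72%.
Chain via Stonebridge Shipping BV → Northgate Holdings Ltd (R2): 76% × 54% × 53% = 21.7512% of Highfield Pharma AG.
Chain via Meridian Logistics SA → Harbor Group plc (R2): 72% × 83% × 36% = 21.5136% of Highfield Pharma AG.
Direct interest in Highfield Pharma AG: 11%.
Aggregating (R3): 21.7512% + 21.5136% + 11% = 54.2648%.
54.2648% exceeds the 20% threshold, so Sven is a related party to Highfield Pharma AG.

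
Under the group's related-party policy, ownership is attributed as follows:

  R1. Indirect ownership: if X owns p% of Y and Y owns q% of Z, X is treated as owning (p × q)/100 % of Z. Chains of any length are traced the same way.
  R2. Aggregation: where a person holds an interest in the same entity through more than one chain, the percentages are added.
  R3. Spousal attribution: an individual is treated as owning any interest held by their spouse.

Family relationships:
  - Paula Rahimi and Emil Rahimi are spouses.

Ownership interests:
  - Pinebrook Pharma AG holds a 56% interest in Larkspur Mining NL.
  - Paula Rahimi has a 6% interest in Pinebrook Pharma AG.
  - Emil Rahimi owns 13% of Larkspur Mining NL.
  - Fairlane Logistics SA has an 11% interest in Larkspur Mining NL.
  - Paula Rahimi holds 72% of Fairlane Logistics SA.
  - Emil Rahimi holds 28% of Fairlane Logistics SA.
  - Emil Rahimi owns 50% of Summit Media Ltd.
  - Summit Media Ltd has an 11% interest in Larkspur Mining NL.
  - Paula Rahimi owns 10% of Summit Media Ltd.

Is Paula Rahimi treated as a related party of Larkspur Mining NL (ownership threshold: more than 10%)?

By spousal attribution (R3), Paula Rahimi is treated as also owning Emil Rahimi's interest in Summit Media Ltd, giving 10% + 50% = 60%.
By spousal attribution (R3), Paula Rahimi is treated as also owning Emil Rahimi's interest in Fairlane Logistics SA, giving 72% + 28% = 100%.
By spousal attribution (R3), Paula Rahimi is treated as owning Emil Rahimi's 13% interest in Larkspur Mining NL.
Chain via Summit Media Ltd (R1): 60% × 11% = 6.6% of Larkspur Mining NL.
Chain via Pinebrook Pharma AG (R1): 6% × 56% = 3.36% of Larkspur Mining NL.
Chain via Fairlane Logistics SA (R1): 100% × 11% = 11% of Larkspur Mining NL.
Direct interest in Larkspur Mining NL: 13%.
Aggregating (R2): 6.6% + 3.36% + 11% + 13% = 33.96%.
33.96% exceeds the 10% threshold, so Paula is a related party to Larkspur Mining NL.

Yes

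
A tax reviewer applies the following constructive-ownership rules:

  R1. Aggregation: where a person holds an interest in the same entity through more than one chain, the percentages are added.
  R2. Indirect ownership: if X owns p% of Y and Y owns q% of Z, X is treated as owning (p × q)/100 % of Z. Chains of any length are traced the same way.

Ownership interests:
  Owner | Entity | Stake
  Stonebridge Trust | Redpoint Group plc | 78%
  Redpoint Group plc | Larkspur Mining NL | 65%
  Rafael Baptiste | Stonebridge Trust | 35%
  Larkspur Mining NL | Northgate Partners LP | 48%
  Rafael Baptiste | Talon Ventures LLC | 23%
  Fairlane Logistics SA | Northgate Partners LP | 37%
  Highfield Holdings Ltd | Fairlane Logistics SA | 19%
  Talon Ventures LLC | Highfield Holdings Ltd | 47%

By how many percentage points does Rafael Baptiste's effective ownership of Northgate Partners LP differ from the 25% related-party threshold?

Chain via Stonebridge Trust → Redpoint Group plc → Larkspur Mining NL (R2): 35% × 78% × 65% × 48% = 8.5176% of Northgate Partners LP.
Chain via Talon Ventures LLC → Highfield Holdings Ltd → Fairlane Logistics SA (R2): 23% × 47% × 19% × 37% = 0.759943% of Northgate Partners LP.
Aggregating (R1): 8.5176% + 0.759943% = 9.277543%.
9.277543% falls short of the 25% threshold by 15.722457 percentage points.

15.722457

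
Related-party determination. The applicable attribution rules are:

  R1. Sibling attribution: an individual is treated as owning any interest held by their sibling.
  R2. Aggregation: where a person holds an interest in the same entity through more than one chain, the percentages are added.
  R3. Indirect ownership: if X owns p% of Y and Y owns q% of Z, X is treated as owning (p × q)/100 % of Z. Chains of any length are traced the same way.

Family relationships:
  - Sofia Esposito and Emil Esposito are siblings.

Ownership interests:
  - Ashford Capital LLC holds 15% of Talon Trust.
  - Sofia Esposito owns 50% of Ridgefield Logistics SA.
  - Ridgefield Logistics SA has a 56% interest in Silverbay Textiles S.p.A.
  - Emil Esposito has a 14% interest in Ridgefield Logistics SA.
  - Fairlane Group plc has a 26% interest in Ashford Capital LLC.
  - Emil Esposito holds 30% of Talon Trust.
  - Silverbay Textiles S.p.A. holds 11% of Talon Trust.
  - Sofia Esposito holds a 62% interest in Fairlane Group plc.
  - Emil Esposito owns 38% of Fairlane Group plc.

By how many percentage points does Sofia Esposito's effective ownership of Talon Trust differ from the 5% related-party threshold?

By sibling attribution (R1), Sofia Esposito is treated as also owning Emil Esposito's interest in Ridgefield Logistics SA, giving 50% + 14% = 64%.
By sibling attribution (R1), Sofia Esposito is treated as also owning Emil Esposito's interest in Fairlane Group plc, giving 62% + 38% = 100%.
By sibling attribution (R1), Sofia Esposito is treated as owning Emil Esposito's 30% interest in Talon Trust.
Chain via Ridgefield Logistics SA → Silverbay Textiles S.p.A. (R3): 64% × 56% × 11% = 3.9424% of Talon Trust.
Chain via Fairlane Group plc → Ashford Capital LLC (R3): 100% × 26% × 15% = 3.9% of Talon Trust.
Direct interest in Talon Trust: 30%.
Aggregating (R2): 3.9424% + 3.9% + 30% = 37.8424%.
37.8424% exceeds the 5% threshold by 32.8424 percentage points.

32.8424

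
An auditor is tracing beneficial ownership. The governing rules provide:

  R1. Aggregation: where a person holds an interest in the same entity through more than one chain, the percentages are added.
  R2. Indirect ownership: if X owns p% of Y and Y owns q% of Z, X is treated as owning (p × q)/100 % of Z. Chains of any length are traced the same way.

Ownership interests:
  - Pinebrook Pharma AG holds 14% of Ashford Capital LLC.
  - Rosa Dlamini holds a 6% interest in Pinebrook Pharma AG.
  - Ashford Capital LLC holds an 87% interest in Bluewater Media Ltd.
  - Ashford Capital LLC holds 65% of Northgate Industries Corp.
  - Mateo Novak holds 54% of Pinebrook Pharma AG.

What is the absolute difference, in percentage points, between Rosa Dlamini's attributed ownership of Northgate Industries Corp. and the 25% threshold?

Chain via Pinebrook Pharma AG → Ashford Capital LLC (R2): 6% × 14% × 65% = 0.546% of Northgate Industries Corp.
0.546% falls short of the 25% threshold by 24.454 percentage points.

24.454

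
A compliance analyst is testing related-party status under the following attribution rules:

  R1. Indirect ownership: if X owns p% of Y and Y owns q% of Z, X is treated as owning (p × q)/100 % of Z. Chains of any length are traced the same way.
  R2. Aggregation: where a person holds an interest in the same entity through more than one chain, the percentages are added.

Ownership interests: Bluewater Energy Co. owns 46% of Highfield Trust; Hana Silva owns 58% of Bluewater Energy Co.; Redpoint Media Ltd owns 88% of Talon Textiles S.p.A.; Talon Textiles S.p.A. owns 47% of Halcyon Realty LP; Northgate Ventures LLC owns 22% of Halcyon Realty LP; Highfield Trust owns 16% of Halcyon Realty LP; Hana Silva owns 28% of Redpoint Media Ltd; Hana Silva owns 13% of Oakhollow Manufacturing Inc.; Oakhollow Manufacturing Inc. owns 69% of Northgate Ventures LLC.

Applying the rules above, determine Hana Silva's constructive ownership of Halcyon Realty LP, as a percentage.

Chain via Redpoint Media Ltd → Talon Textiles S.p.A. (R1): 28% × 88% × 47% = 11.5808% of Halcyon Realty LP.
Chain via Oakhollow Manufacturing Inc. → Northgate Ventures LLC (R1): 13% × 69% × 22% = 1.9734% of Halcyon Realty LP.
Chain via Bluewater Energy Co. → Highfield Trust (R1): 58% × 46% × 16% = 4.2688% of Halcyon Realty LP.
Aggregating (R2): 11.5808% + 1.9734% + 4.2688% = 17.823%.

17.823%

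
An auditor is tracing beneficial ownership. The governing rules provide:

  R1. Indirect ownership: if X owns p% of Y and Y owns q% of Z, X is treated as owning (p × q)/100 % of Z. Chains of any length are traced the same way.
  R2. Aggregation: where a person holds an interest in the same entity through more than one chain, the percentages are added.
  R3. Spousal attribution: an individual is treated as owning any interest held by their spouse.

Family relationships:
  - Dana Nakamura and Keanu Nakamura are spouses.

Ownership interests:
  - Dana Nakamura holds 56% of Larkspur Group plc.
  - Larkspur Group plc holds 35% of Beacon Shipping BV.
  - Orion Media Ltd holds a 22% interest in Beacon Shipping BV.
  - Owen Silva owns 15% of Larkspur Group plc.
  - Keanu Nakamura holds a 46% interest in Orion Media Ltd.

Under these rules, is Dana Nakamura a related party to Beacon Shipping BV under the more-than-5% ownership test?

By spousal attribution (R3), Dana Nakamura is treated as owning Keanu Nakamura's 46% interest in Orion Media Ltd.
Chain via Larkspur Group plc (R1): 56% × 35% = 19.6% of Beacon Shipping BV.
Chain via Orion Media Ltd (R1): 46% × 22% = 10.12% of Beacon Shipping BV.
Aggregating (R2): 19.6% + 10.12% = 29.72%.
29.72% exceeds the 5% threshold, so Dana is a related party to Beacon Shipping BV.

Yes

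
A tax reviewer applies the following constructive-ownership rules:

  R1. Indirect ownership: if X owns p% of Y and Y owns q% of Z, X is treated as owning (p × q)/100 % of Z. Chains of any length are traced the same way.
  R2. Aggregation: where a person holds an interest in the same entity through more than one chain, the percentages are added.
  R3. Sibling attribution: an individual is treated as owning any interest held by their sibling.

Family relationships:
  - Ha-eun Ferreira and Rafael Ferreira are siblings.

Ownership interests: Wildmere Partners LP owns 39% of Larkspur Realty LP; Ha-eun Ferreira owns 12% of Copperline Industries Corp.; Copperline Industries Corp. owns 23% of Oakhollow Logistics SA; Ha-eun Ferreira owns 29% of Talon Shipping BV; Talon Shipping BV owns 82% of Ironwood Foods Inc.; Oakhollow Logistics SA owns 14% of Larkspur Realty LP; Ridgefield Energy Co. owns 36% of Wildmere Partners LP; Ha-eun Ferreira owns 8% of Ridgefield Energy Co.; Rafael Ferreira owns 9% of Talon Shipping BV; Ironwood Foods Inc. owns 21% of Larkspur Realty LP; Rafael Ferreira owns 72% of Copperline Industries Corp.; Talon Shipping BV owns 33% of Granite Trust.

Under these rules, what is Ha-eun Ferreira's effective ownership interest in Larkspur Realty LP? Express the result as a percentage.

By sibling attribution (R3), Ha-eun Ferreira is treated as also owning Rafael Ferreira's interest in Copperline Industries Corp, giving 12% + 72% = 84%.
By sibling attribution (R3), Ha-eun Ferreira is treated as also owning Rafael Ferreira's interest in Talon Shipping BV, giving 29% + 9% = 38%.
Chain via Copperline Industries Corp. → Oakhollow Logistics SA (R1): 84% × 23% × 14% = 2.7048% of Larkspur Realty LP.
Chain via Ridgefield Energy Co. → Wildmere Partners LP (R1): 8% × 36% × 39% = 1.1232% of Larkspur Realty LP.
Chain via Talon Shipping BV → Ironwood Foods Inc. (R1): 38% × 82% × 21% = 6.5436% of Larkspur Realty LP.
Aggregating (R2): 2.7048% + 1.1232% + 6.5436% = 10.3716%.

10.3716%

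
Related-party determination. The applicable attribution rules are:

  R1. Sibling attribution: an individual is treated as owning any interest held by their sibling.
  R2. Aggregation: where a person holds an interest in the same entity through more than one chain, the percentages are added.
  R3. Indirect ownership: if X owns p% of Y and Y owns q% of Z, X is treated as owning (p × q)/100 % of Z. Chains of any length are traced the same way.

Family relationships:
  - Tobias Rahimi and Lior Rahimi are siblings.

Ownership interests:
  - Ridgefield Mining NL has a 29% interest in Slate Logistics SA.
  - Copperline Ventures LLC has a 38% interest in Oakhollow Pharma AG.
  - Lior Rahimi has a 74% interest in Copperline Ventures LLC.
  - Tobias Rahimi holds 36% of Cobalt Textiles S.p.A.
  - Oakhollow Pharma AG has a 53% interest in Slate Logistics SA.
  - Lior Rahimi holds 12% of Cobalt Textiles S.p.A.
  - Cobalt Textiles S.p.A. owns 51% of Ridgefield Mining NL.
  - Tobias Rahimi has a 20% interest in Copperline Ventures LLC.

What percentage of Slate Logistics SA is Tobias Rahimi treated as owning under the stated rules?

By sibling attribution (R1), Tobias Rahimi is treated as also owning Lior Rahimi's interest in Copperline Ventures LLC, giving 20% + 74% = 94%.
By sibling attribution (R1), Tobias Rahimi is treated as also owning Lior Rahimi's interest in Cobalt Textiles S.p.A, giving 36% + 12% = 48%.
Chain via Copperline Ventures LLC → Oakhollow Pharma AG (R3): 94% × 38% × 53% = 18.9316% of Slate Logistics SA.
Chain via Cobalt Textiles S.p.A. → Ridgefield Mining NL (R3): 48% × 51% × 29% = 7.0992% of Slate Logistics SA.
Aggregating (R2): 18.9316% + 7.0992% = 26.0308%.

26.0308%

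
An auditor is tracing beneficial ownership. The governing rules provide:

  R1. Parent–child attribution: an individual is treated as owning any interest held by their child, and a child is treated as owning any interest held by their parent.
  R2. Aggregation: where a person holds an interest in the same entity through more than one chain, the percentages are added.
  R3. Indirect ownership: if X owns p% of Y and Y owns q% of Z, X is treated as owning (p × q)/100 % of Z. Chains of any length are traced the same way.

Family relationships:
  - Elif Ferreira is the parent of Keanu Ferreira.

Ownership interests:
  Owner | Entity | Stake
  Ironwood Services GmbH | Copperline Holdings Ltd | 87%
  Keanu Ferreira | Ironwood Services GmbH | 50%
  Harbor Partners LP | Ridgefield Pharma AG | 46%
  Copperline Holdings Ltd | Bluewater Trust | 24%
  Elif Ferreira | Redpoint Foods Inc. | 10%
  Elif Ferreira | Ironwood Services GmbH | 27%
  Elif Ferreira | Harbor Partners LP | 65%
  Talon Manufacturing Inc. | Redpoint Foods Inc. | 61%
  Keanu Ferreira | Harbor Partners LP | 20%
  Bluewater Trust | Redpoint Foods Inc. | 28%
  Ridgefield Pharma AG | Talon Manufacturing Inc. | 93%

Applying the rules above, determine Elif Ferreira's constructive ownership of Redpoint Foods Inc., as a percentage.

By parent–child attribution (R1), Elif Ferreira is treated as also owning Keanu Ferreira's interest in Ironwood Services GmbH, giving 27% + 50% = 77%.
By parent–child attribution (R1), Elif Ferreira is treated as also owning Keanu Ferreira's interest in Harbor Partners LP, giving 65% + 20% = 85%.
Chain via Ironwood Services GmbH → Copperline Holdings Ltd → Bluewater Trust (R3): 77% × 87% × 24% × 28% = 4.501728% of Redpoint Foods Inc.
Chain via Harbor Partners LP → Ridgefield Pharma AG → Talon Manufacturing Inc. (R3): 85% × 46% × 93% × 61% = 22.18143% of Redpoint Foods Inc.
Direct interest in Redpoint Foods Inc: 10%.
Aggregating (R2): 4.501728% + 22.18143% + 10% = 36.683158%.

36.683158%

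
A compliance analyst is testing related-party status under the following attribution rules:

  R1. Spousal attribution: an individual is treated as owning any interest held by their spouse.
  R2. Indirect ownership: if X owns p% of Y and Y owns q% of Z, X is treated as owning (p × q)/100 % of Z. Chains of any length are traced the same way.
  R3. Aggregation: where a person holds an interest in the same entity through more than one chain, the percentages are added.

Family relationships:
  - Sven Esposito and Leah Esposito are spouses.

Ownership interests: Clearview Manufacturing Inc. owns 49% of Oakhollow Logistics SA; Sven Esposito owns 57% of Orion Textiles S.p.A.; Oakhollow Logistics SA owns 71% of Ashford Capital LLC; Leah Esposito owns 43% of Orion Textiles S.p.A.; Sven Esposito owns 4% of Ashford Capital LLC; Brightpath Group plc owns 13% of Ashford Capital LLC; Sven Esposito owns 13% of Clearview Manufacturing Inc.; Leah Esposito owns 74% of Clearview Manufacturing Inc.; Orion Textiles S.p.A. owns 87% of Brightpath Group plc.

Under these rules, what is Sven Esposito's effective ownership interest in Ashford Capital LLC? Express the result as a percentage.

45.5773%

By spousal attribution (R1), Sven Esposito is treated as also owning Leah Esposito's interest in Orion Textiles S.p.A, giving 57% + 43% = 100%.
By spousal attribution (R1), Sven Esposito is treated as also owning Leah Esposito's interest in Clearview Manufacturing Inc, giving 13% + 74% = 87%.
Chain via Orion Textiles S.p.A. → Brightpath Group plc (R2): 100% × 87% × 13% = 11.31% of Ashford Capital LLC.
Chain via Clearview Manufacturing Inc. → Oakhollow Logistics SA (R2): 87% × 49% × 71% = 30.2673% of Ashford Capital LLC.
Direct interest in Ashford Capital LLC: 4%.
Aggregating (R3): 11.31% + 30.2673% + 4% = 45.5773%.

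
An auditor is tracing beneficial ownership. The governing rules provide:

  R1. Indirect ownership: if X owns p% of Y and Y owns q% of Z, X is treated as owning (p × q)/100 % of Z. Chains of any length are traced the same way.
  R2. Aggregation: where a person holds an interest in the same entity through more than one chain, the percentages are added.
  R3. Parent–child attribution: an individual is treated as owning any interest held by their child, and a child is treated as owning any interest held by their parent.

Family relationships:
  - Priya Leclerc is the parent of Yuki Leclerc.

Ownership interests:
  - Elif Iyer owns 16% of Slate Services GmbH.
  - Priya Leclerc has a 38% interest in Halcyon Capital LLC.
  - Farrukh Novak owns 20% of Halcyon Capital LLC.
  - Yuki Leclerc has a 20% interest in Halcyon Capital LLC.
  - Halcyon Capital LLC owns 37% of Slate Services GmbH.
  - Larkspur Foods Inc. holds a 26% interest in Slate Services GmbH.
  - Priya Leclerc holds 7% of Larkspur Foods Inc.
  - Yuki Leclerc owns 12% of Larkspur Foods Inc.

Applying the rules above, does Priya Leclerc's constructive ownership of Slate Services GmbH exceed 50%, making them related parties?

No

By parent–child attribution (R3), Priya Leclerc is treated as also owning Yuki Leclerc's interest in Larkspur Foods Inc, giving 7% + 12% = 19%.
By parent–child attribution (R3), Priya Leclerc is treated as also owning Yuki Leclerc's interest in Halcyon Capital LLC, giving 38% + 20% = 58%.
Chain via Larkspur Foods Inc. (R1): 19% × 26% = 4.94% of Slate Services GmbH.
Chain via Halcyon Capital LLC (R1): 58% × 37% = 21.46% of Slate Services GmbH.
Aggregating (R2): 4.94% + 21.46% = 26.4%.
26.4% does not exceed the 50% threshold, so Priya is not a related party to Slate Services GmbH.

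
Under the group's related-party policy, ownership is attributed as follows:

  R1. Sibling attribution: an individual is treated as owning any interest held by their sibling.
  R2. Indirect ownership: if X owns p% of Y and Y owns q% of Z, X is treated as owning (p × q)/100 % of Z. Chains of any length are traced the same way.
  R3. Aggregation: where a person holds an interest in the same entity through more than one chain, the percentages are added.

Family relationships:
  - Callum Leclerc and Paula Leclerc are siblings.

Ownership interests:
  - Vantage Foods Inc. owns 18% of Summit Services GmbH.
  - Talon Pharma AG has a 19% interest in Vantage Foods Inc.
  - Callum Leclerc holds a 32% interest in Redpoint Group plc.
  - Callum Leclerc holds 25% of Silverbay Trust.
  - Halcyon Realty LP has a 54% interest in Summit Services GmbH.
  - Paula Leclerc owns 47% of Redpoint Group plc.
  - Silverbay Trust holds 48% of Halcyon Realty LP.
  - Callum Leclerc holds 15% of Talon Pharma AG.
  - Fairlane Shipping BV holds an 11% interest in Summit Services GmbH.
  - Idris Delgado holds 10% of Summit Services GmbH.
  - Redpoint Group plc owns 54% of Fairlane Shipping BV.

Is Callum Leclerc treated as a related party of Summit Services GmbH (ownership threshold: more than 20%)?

By sibling attribution (R1), Callum Leclerc is treated as also owning Paula Leclerc's interest in Redpoint Group plc, giving 32% + 47% = 79%.
Chain via Silverbay Trust → Halcyon Realty LP (R2): 25% × 48% × 54% = 6.48% of Summit Services GmbH.
Chain via Redpoint Group plc → Fairlane Shipping BV (R2): 79% × 54% × 11% = 4.6926% of Summit Services GmbH.
Chain via Talon Pharma AG → Vantage Foods Inc. (R2): 15% × 19% × 18% = 0.513% of Summit Services GmbH.
Aggregating (R3): 6.48% + 4.6926% + 0.513% = 11.6856%.
11.6856% does not exceed the 20% threshold, so Callum is not a related party to Summit Services GmbH.

No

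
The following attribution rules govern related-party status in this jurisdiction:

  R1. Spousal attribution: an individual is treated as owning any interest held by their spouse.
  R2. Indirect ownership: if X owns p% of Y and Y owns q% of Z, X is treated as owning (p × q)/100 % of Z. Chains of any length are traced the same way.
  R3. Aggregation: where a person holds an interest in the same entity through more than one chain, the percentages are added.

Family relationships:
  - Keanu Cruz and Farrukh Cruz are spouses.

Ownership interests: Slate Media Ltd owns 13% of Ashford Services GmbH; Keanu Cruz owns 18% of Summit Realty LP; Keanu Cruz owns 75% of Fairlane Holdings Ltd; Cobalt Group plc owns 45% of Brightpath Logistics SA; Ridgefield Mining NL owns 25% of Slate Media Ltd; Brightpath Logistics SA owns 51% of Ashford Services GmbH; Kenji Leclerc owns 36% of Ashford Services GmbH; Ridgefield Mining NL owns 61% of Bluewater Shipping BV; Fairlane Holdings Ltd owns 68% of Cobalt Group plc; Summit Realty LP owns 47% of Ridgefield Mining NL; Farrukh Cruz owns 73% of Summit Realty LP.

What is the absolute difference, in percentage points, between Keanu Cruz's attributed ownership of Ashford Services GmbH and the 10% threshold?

By spousal attribution (R1), Keanu Cruz is treated as also owning Farrukh Cruz's interest in Summit Realty LP, giving 18% + 73% = 91%.
Chain via Summit Realty LP → Ridgefield Mining NL → Slate Media Ltd (R2): 91% × 47% × 25% × 13% = 1.390025% of Ashford Services GmbH.
Chain via Fairlane Holdings Ltd → Cobalt Group plc → Brightpath Logistics SA (R2): 75% × 68% × 45% × 51% = 11.7045% of Ashford Services GmbH.
Aggregating (R3): 1.390025% + 11.7045% = 13.094525%.
13.094525% exceeds the 10% threshold by 3.094525 percentage points.

3.094525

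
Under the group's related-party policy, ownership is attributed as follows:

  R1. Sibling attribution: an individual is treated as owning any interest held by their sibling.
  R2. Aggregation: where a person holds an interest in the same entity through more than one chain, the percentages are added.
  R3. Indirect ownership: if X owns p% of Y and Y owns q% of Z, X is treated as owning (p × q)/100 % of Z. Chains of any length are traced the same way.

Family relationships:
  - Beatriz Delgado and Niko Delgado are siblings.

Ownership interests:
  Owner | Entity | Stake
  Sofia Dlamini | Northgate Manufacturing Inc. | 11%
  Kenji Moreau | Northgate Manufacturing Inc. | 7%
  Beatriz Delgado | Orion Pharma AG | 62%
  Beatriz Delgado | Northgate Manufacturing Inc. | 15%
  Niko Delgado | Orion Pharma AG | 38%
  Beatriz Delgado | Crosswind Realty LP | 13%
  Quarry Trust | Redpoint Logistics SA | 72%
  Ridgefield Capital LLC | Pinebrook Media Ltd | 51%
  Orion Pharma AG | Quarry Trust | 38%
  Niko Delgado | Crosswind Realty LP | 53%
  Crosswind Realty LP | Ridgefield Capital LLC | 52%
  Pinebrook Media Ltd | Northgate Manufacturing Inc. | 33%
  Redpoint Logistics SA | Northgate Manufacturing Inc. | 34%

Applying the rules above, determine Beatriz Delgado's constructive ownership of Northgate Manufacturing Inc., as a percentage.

30.078456%

By sibling attribution (R1), Beatriz Delgado is treated as also owning Niko Delgado's interest in Crosswind Realty LP, giving 13% + 53% = 66%.
By sibling attribution (R1), Beatriz Delgado is treated as also owning Niko Delgado's interest in Orion Pharma AG, giving 62% + 38% = 100%.
Chain via Crosswind Realty LP → Ridgefield Capital LLC → Pinebrook Media Ltd (R3): 66% × 52% × 51% × 33% = 5.776056% of Northgate Manufacturing Inc.
Chain via Orion Pharma AG → Quarry Trust → Redpoint Logistics SA (R3): 100% × 38% × 72% × 34% = 9.3024% of Northgate Manufacturing Inc.
Direct interest in Northgate Manufacturing Inc: 15%.
Aggregating (R2): 5.776056% + 9.3024% + 15% = 30.078456%.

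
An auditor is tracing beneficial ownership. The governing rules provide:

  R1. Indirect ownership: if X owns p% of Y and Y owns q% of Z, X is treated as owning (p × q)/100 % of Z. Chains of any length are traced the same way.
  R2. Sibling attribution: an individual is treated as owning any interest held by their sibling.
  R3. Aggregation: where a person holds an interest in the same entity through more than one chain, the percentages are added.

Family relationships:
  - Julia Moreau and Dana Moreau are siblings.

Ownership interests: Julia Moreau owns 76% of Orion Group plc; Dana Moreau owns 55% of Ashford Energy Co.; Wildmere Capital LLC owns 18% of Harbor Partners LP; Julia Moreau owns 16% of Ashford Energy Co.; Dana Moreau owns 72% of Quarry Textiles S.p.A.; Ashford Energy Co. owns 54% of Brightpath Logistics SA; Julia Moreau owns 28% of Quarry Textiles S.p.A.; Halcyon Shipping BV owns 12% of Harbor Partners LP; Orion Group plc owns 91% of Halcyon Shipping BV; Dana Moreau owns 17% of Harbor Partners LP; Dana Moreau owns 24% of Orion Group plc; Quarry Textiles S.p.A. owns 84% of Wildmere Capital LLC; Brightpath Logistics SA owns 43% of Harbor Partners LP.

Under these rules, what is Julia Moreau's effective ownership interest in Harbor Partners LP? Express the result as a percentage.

59.5262%

By sibling attribution (R2), Julia Moreau is treated as also owning Dana Moreau's interest in Quarry Textiles S.p.A, giving 28% + 72% = 100%.
By sibling attribution (R2), Julia Moreau is treated as also owning Dana Moreau's interest in Ashford Energy Co, giving 16% + 55% = 71%.
By sibling attribution (R2), Julia Moreau is treated as also owning Dana Moreau's interest in Orion Group plc, giving 76% + 24% = 100%.
By sibling attribution (R2), Julia Moreau is treated as owning Dana Moreau's 17% interest in Harbor Partners LP.
Chain via Quarry Textiles S.p.A. → Wildmere Capital LLC (R1): 100% × 84% × 18% = 15.12% of Harbor Partners LP.
Chain via Ashford Energy Co. → Brightpath Logistics SA (R1): 71% × 54% × 43% = 16.4862% of Harbor Partners LP.
Chain via Orion Group plc → Halcyon Shipping BV (R1): 100% × 91% × 12% = 10.92% of Harbor Partners LP.
Direct interest in Harbor Partners LP: 17%.
Aggregating (R3): 15.12% + 16.4862% + 10.92% + 17% = 59.5262%.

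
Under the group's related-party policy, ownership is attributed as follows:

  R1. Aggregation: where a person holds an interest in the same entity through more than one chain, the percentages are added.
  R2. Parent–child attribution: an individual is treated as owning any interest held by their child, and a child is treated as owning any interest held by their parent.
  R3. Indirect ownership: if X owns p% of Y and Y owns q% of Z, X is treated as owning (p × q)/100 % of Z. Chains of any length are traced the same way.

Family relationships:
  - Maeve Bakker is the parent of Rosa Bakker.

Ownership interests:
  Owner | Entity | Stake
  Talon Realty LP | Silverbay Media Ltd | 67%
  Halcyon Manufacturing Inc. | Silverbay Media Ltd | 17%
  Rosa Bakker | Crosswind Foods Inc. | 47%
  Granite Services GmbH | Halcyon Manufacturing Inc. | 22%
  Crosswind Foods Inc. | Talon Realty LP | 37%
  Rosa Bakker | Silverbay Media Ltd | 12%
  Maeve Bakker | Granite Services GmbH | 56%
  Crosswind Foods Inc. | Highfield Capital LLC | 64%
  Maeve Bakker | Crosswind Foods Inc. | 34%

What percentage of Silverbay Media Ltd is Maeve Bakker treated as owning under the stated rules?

By parent–child attribution (R2), Maeve Bakker is treated as also owning Rosa Bakker's interest in Crosswind Foods Inc, giving 34% + 47% = 81%.
By parent–child attribution (R2), Maeve Bakker is treated as owning Rosa Bakker's 12% interest in Silverbay Media Ltd.
Chain via Crosswind Foods Inc. → Talon Realty LP (R3): 81% × 37% × 67% = 20.0799% of Silverbay Media Ltd.
Chain via Granite Services GmbH → Halcyon Manufacturing Inc. (R3): 56% × 22% × 17% = 2.0944% of Silverbay Media Ltd.
Direct interest in Silverbay Media Ltd: 12%.
Aggregating (R1): 20.0799% + 2.0944% + 12% = 34.1743%.

34.1743%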